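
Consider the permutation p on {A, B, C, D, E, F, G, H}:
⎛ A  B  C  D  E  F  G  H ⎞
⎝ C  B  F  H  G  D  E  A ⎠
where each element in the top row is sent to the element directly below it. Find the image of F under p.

D

The entry below F in the array is D, so p(F) = D.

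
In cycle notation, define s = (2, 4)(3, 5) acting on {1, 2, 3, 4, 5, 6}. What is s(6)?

6 does not appear in any cycle of s, so it is a fixed point: s(6) = 6.

6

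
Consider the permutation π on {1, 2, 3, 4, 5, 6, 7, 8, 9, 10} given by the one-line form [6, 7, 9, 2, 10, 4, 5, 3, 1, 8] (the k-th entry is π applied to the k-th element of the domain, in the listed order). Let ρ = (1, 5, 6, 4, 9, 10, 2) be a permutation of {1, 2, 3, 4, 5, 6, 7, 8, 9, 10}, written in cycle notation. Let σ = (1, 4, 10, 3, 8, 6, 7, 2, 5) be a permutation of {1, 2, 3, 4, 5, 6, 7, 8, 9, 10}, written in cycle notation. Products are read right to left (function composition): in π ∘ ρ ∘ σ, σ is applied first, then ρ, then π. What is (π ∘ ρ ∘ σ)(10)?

9

Apply the permutations in order: σ(10) = 3, then ρ(3) = 3, then π(3) = 9. So (π ∘ ρ ∘ σ)(10) = 9.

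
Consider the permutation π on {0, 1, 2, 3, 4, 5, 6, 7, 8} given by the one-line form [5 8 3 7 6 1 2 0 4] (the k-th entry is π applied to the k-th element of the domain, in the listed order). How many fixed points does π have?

0

No element satisfies π(x) = x, so there are 0 fixed points.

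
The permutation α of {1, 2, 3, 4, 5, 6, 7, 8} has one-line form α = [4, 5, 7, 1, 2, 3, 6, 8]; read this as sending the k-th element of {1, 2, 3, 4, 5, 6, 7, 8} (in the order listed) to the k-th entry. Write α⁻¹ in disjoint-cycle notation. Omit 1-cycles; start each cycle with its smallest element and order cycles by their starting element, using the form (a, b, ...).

(1, 4)(2, 5)(3, 6, 7)

The cycle decomposition of α is (1, 4)(2, 5)(3, 7, 6).
Reversing each cycle (and rotating so the smallest element leads) gives α⁻¹ = (1, 4)(2, 5)(3, 6, 7).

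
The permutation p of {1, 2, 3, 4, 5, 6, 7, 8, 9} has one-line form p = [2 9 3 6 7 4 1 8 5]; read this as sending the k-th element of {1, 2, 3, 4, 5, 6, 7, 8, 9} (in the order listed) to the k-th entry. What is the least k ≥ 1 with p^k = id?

10

Decomposing into disjoint cycles gives cycle lengths 5, 2, 1, 1.
Since disjoint cycles commute, ord(p) = lcm(5, 2) = 10.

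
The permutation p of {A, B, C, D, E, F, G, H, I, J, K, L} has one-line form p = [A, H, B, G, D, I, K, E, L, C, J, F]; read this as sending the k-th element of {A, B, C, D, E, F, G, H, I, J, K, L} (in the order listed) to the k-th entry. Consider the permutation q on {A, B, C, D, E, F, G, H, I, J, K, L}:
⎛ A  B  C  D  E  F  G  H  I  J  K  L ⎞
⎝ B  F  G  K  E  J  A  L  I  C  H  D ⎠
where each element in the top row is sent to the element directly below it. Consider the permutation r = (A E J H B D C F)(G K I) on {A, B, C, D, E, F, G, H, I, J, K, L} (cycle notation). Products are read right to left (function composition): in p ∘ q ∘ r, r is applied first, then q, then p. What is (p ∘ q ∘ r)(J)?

F

Chase J: r(J) = H; q(H) = L; p(L) = F. Hence (p ∘ q ∘ r)(J) = F.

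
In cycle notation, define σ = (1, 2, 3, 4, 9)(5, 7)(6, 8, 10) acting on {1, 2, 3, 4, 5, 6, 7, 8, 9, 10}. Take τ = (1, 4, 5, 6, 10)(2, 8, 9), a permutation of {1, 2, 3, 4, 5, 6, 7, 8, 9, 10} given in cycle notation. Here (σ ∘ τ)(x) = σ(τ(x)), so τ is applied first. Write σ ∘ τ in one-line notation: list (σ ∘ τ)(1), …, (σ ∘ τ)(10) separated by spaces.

(σ ∘ τ)(x) = σ(τ(x)). Computing each image: σ(τ(1)) = σ(4) = 9, σ(τ(2)) = σ(8) = 10, σ(τ(3)) = σ(3) = 4, σ(τ(4)) = σ(5) = 7, σ(τ(5)) = σ(6) = 8, σ(τ(6)) = σ(10) = 6, σ(τ(7)) = σ(7) = 5, σ(τ(8)) = σ(9) = 1, σ(τ(9)) = σ(2) = 3, σ(τ(10)) = σ(1) = 2.
Hence σ ∘ τ = [9 10 4 7 8 6 5 1 3 2].

9 10 4 7 8 6 5 1 3 2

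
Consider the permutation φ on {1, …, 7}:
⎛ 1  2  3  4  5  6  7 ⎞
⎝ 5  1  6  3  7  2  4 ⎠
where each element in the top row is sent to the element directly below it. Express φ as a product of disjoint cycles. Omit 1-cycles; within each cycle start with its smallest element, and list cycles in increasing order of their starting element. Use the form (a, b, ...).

From 1: 1 → 5 → 7 → 4 → 3 → 6 → 2 → 1, closing the cycle (1, 5, 7, 4, 3, 6, 2).
Continuing from each remaining unvisited element yields (1, 5, 7, 4, 3, 6, 2).

(1, 5, 7, 4, 3, 6, 2)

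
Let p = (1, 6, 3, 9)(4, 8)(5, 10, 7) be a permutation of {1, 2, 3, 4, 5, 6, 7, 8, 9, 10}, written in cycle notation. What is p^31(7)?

7 lies in the 3-cycle (5, 10, 7).
Powers repeat with period 3 on this cycle, and 31 mod 3 = 1, so p^31(7) = p^1(7).
Stepping 1 place around the cycle: 7 → 5.

5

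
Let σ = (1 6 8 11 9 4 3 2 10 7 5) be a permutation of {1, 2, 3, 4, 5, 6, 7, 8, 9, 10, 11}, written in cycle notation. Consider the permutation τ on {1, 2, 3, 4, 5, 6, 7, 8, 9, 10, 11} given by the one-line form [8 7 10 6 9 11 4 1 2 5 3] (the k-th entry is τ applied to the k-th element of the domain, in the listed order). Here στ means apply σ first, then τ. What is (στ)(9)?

σ(9) = 4, then τ(4) = 6; composing gives (στ)(9) = 6.

6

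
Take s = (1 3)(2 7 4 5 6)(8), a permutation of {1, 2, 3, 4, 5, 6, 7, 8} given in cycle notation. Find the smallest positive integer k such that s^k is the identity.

10

The cycle type of s is (5, 2, 1).
Since disjoint cycles commute, ord(s) = lcm(5, 2) = 10.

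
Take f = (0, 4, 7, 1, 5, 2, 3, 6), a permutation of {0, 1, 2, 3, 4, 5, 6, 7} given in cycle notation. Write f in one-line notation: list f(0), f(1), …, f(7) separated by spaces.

4 5 3 6 7 2 0 1

Image by image: 0→4, 1→5, 2→3, 3→6, 4→7, 5→2, 6→0, 7→1.
So the one-line form is 4 5 3 6 7 2 0 1.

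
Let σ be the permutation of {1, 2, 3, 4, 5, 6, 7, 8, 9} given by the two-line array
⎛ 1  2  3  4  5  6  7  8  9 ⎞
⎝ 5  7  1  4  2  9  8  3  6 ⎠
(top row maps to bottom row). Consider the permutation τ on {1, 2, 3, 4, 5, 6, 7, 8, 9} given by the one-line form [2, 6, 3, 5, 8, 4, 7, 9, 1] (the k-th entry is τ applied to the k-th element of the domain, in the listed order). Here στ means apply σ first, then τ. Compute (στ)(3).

2

First apply σ: σ(3) = 1, then τ(1) = 2. Thus (στ)(3) = 2.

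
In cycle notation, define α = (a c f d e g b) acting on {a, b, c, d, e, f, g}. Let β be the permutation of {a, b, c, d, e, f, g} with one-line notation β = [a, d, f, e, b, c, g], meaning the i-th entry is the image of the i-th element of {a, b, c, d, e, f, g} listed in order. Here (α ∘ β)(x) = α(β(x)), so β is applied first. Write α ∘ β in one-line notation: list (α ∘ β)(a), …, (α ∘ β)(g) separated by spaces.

c e d g a f b

(α ∘ β)(x) = α(β(x)). Computing each image: α(β(a)) = α(a) = c, α(β(b)) = α(d) = e, α(β(c)) = α(f) = d, α(β(d)) = α(e) = g, α(β(e)) = α(b) = a, α(β(f)) = α(c) = f, α(β(g)) = α(g) = b.
Hence α ∘ β = [c e d g a f b].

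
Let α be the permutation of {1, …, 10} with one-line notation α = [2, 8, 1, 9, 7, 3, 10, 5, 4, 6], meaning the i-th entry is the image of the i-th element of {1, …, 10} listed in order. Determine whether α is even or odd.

even

In disjoint-cycle form the cycle lengths are 8, 2.
A cycle is odd iff its length is even; α has 2 even-length cycles, so sgn(α) = (−1)^2 and α is even.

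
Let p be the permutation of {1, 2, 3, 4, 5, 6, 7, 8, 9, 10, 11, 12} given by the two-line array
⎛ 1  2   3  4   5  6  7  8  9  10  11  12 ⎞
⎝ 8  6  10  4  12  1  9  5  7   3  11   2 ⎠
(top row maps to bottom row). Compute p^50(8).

Tracing 8 → 5 → … returns to 8 after 6 steps, so 8 lies in a 6-cycle (1 8 5 12 2 6).
On a 6-cycle, p^6 is the identity, so p^50 = p^2 there (50 ≡ 2 mod 6).
Advancing 2 steps from 8: 8 → 5 → 12.

12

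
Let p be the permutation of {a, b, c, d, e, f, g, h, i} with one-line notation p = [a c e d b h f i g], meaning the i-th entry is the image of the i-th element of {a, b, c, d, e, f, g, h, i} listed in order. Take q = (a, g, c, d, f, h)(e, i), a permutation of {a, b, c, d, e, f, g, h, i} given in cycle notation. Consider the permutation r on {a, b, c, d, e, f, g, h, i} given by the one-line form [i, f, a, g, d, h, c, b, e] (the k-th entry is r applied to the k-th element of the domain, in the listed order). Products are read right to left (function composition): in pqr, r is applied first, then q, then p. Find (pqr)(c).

f

Chase c: r(c) = a; q(a) = g; p(g) = f. Hence (pqr)(c) = f.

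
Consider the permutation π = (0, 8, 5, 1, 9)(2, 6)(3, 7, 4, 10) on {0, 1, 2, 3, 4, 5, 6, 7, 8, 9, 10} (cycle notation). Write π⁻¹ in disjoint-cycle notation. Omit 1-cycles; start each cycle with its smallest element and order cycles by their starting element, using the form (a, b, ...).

If π sends a → b within a cycle, π⁻¹ sends b → a; equivalently, reverse each cycle.
Reversing each cycle of π and rotating so the smallest element leads gives (0, 9, 1, 5, 8)(2, 6)(3, 10, 4, 7).

(0, 9, 1, 5, 8)(2, 6)(3, 10, 4, 7)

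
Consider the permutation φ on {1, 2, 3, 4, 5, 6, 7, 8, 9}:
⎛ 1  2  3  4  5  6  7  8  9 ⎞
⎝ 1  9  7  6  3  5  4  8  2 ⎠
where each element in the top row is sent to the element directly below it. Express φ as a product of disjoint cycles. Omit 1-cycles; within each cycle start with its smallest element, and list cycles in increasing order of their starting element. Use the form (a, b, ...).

(2, 9)(3, 7, 4, 6, 5)

Iterating φ from 2 gives 2 → 9 → 2; that is the 2-cycle (2, 9).
Continuing from each remaining unvisited element yields (2, 9)(3, 7, 4, 6, 5).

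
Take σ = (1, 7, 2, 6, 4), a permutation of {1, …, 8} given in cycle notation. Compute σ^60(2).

2

2 lies in the 5-cycle (1, 7, 2, 6, 4).
On a 5-cycle, σ^5 is the identity, so σ^60 = σ^0 there (60 ≡ 0 mod 5).
So σ^60(2) = 2.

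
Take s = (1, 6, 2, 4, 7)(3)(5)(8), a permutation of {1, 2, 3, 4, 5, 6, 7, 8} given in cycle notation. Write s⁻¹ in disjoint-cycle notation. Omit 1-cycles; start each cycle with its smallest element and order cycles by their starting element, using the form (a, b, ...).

If s sends a → b within a cycle, s⁻¹ sends b → a; equivalently, reverse each cycle.
After reversing and putting each cycle's least element first, s⁻¹ = (1, 7, 4, 2, 6).

(1, 7, 4, 2, 6)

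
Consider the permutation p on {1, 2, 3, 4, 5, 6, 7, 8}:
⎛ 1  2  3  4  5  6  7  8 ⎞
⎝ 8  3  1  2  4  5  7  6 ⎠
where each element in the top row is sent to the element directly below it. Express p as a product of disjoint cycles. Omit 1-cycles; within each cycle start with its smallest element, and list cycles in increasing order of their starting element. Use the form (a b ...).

Start at 1 and follow images: 1 → 8 → 6 → 5 → 4 → 2 → 3 → 1, giving the cycle (1 8 6 5 4 2 3).
Continuing from each remaining unvisited element yields (1 8 6 5 4 2 3).

(1 8 6 5 4 2 3)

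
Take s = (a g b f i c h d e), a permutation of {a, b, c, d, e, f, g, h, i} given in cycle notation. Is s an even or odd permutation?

The cycle lengths are 9.
A cycle of length ℓ contributes ℓ−1 transpositions, so s is a product of 8 transpositions — even.

even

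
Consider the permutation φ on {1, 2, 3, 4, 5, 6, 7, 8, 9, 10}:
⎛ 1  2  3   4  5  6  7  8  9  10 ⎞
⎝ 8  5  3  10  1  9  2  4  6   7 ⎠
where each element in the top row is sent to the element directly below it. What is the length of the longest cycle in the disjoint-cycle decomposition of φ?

7

Decomposing into disjoint cycles gives (1, 8, 4, 10, 7, 2, 5)(6, 9); the longest has length 7.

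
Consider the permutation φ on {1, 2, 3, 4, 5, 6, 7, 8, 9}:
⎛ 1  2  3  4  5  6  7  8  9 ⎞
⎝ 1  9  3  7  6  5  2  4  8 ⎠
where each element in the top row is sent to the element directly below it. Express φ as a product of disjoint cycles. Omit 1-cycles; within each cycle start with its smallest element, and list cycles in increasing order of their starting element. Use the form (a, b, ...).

From 2: 2 → 9 → 8 → 4 → 7 → 2, closing the cycle (2, 9, 8, 4, 7).
Continuing from each remaining unvisited element yields (2, 9, 8, 4, 7)(5, 6).

(2, 9, 8, 4, 7)(5, 6)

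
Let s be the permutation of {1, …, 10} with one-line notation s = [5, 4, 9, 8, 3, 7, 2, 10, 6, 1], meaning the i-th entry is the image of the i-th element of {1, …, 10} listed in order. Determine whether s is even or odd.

odd

In disjoint-cycle form the cycle lengths are 10.
A cycle of length ℓ contributes ℓ−1 transpositions, so s is a product of 9 transpositions — odd.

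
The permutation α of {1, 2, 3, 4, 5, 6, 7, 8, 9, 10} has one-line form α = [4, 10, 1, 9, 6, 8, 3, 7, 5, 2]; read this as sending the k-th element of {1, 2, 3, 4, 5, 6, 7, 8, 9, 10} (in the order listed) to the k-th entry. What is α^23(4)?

Tracing 4 → 9 → … returns to 4 after 8 steps, so 4 lies in an 8-cycle (1, 4, 9, 5, 6, 8, 7, 3).
On an 8-cycle, α^8 is the identity, so α^23 = α^7 there (23 ≡ 7 mod 8).
Advancing 7 steps from 4: 4 → 9 → 5 → 6 → 8 → 7 → 3 → 1.

1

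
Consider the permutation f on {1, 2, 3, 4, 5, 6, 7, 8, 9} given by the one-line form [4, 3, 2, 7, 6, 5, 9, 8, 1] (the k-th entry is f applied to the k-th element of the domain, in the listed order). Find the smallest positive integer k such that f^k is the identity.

4

Writing f as disjoint cycles, the cycle lengths are 4, 2, 2, 1.
Since disjoint cycles commute, ord(f) = lcm(4, 2, 2) = 4.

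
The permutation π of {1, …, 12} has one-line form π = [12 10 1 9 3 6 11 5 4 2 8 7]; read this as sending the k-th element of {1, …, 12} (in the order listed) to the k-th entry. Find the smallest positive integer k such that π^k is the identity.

Decomposing into disjoint cycles gives cycle lengths 7, 2, 2, 1.
The order of π is the least common multiple of its cycle lengths: lcm(7, 2, 2) = 14.

14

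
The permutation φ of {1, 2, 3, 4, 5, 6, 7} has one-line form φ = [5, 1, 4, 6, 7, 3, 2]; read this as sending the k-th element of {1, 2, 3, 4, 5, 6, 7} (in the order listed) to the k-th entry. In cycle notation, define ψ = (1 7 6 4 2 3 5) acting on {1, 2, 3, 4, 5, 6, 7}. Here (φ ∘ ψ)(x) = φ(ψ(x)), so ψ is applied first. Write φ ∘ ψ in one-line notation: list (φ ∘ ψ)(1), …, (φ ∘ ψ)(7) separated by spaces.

2 4 7 1 5 6 3

For each element, apply ψ then φ: 1 → 7 → 2; 2 → 3 → 4; 3 → 5 → 7; 4 → 2 → 1; 5 → 1 → 5; 6 → 4 → 6; 7 → 6 → 3.
Collecting the images, φ ∘ ψ = [2 4 7 1 5 6 3].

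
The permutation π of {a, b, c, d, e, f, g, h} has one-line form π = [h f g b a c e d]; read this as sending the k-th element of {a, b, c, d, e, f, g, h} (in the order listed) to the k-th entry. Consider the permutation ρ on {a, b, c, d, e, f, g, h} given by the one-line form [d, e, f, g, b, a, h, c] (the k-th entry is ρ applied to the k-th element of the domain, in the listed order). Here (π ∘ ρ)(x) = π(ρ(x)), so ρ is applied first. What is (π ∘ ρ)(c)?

c

First apply ρ: ρ(c) = f, then π(f) = c. Thus (π ∘ ρ)(c) = c.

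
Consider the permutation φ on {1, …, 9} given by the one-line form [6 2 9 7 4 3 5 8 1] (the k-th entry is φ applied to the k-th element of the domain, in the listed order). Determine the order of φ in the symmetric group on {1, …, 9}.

The disjoint-cycle form of φ has cycle lengths 4, 3, 1, 1.
The order is lcm(4, 3) = 12.

12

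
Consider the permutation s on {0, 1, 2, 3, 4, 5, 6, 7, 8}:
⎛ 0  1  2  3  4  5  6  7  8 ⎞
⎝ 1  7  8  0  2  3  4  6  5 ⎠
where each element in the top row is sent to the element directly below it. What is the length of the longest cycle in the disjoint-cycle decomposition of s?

9

Decomposing into disjoint cycles gives (0 1 7 6 4 2 8 5 3); the longest has length 9.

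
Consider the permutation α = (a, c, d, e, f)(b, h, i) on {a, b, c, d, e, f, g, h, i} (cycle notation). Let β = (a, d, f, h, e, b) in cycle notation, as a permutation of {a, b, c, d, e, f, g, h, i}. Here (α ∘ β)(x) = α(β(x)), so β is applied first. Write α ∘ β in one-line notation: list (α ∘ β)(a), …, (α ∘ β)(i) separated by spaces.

Chase each element through β then α: a → d → e; b → a → c; c → c → d; d → f → a; e → b → h; f → h → i; g → g → g; h → e → f; i → i → b.
So α ∘ β in one-line form is e c d a h i g f b.

e c d a h i g f b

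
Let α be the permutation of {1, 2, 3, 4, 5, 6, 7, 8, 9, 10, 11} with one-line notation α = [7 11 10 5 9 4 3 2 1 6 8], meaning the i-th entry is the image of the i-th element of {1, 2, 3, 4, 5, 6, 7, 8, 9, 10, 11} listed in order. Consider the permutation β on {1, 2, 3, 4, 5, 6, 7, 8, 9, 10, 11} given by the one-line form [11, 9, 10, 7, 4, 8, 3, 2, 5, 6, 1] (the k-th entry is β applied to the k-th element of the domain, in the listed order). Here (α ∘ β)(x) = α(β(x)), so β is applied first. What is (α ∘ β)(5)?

(α ∘ β)(5) = α(β(5)). β(5) = 4, then α(4) = 5. So (α ∘ β)(5) = 5.

5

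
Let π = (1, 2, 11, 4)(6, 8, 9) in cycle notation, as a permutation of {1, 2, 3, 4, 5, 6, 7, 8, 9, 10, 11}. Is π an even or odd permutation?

The cycle lengths are 4, 3, 1, 1, 1, 1.
A cycle of length ℓ contributes ℓ−1 transpositions, so π is a product of 3 + 2 = 5 transpositions — odd.

odd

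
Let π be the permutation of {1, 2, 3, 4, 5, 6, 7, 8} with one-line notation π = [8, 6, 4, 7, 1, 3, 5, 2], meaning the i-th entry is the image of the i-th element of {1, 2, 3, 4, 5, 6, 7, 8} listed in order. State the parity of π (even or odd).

odd

In disjoint-cycle form the cycle lengths are 8.
A cycle is odd iff its length is even; π has 1 even-length cycle, so sgn(π) = (−1)^1 and π is odd.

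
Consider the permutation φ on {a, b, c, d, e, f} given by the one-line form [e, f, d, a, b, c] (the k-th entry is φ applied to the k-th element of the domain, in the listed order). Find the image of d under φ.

a

d is element number 4 of the domain, and entry number 4 of the one-line form is a, so φ(d) = a.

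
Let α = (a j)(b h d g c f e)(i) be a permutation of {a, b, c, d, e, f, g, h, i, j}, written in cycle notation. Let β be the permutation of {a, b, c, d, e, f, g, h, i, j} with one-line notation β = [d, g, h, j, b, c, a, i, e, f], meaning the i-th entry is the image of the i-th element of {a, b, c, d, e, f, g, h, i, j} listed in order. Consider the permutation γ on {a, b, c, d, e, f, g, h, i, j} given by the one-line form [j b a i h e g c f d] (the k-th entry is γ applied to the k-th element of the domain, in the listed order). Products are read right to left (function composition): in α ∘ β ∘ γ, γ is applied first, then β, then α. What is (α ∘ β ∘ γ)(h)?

Apply the permutations in order: γ(h) = c, then β(c) = h, then α(h) = d. So (α ∘ β ∘ γ)(h) = d.

d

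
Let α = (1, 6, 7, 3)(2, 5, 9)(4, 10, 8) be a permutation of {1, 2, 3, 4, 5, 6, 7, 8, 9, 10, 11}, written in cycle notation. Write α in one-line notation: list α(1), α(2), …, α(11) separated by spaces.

6 5 1 10 9 7 3 4 2 8 11

Each element maps to the next entry in its cycle (wrapping to the front): 1→6, 2→5, 3→1, 4→10, 5→9, 6→7, 7→3, 8→4, 9→2, 10→8, 11→11.
Listing these in domain order gives 6 5 1 10 9 7 3 4 2 8 11.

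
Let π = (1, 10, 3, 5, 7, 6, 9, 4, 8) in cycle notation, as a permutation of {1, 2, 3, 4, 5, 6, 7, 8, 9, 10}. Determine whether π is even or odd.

The cycle lengths are 9, 1.
A cycle is odd iff its length is even; π has 0 even-length cycles, so sgn(π) = (−1)^0 and π is even.

even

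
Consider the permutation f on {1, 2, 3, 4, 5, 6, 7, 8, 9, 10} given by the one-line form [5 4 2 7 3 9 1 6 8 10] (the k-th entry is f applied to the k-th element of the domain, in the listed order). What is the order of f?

6

Writing f as disjoint cycles, the cycle lengths are 6, 3, 1.
The order is lcm(6, 3) = 6.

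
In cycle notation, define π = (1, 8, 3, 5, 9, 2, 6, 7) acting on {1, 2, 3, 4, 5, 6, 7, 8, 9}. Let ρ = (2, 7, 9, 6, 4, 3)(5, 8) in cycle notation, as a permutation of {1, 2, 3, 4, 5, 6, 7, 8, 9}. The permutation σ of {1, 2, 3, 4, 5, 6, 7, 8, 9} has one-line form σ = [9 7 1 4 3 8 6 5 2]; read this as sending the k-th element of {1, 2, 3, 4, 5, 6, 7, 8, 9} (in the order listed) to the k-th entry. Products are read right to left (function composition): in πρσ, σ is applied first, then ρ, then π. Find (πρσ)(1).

7

Chase 1: σ(1) = 9; ρ(9) = 6; π(6) = 7. Hence (πρσ)(1) = 7.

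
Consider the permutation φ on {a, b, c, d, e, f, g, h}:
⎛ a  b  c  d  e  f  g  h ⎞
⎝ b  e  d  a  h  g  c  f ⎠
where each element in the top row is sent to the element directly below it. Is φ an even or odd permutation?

odd

In disjoint-cycle form the cycle lengths are 8.
A cycle of length ℓ contributes ℓ−1 transpositions, so φ is a product of 7 transpositions — odd.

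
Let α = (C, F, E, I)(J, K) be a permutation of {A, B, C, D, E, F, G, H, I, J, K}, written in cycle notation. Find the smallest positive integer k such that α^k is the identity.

The disjoint cycles have lengths 4, 2, 1, 1, 1, 1, 1.
The order is lcm(4, 2) = 4.

4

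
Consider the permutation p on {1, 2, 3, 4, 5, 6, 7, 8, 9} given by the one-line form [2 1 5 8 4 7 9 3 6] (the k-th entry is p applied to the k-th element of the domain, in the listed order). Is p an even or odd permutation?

even

In disjoint-cycle form the cycle lengths are 4, 3, 2.
A cycle of length ℓ contributes ℓ−1 transpositions, so p is a product of 3 + 2 + 1 = 6 transpositions — even.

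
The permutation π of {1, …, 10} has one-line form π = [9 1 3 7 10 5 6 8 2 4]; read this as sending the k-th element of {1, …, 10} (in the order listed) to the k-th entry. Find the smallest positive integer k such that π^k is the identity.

The disjoint-cycle form of π has cycle lengths 5, 3, 1, 1.
Since disjoint cycles commute, ord(π) = lcm(5, 3) = 15.

15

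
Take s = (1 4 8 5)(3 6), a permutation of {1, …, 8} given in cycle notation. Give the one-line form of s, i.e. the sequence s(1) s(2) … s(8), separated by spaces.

4 2 6 8 1 3 7 5

Each element maps to the next entry in its cycle (wrapping to the front): 1↦4, 2↦2, 3↦6, 4↦8, 5↦1, 6↦3, 7↦7, 8↦5.
Listing these in domain order gives 4 2 6 8 1 3 7 5.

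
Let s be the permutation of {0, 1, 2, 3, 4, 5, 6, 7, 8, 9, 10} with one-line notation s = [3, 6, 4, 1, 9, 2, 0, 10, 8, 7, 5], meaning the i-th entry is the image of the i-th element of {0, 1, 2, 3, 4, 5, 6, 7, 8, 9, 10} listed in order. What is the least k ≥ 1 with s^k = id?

Decomposing into disjoint cycles gives cycle lengths 6, 4, 1.
Since disjoint cycles commute, ord(s) = lcm(6, 4) = 12.

12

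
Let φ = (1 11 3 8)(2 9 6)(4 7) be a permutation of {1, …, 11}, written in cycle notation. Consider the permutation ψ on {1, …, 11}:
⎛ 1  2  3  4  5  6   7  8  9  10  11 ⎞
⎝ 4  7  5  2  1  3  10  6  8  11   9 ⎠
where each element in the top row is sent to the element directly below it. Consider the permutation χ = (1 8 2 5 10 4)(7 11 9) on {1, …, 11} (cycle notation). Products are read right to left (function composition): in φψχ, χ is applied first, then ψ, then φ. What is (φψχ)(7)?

6

(φψχ)(7) = φ(ψ(χ(7))). χ(7) = 11, then ψ(11) = 9, then φ(9) = 6, so the result is 6.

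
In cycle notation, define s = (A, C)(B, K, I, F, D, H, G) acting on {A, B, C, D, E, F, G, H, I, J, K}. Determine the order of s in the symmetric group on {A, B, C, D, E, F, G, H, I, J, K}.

The cycle type of s is (7, 2, 1, 1).
The order of s is the least common multiple of its cycle lengths: lcm(7, 2) = 14.

14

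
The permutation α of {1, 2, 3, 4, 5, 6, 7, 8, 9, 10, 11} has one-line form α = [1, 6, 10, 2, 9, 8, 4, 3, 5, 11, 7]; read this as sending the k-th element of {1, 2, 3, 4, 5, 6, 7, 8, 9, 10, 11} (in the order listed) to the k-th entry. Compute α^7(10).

Tracing 10 → 11 → … returns to 10 after 8 steps, so 10 lies in an 8-cycle (2 6 8 3 10 11 7 4).
Advancing 7 steps from 10: 10 → 11 → 7 → 4 → 2 → 6 → 8 → 3.

3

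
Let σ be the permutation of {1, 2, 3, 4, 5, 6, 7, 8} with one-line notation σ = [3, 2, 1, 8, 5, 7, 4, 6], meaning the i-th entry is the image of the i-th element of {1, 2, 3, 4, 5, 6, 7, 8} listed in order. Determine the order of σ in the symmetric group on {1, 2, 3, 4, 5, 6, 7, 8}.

Writing σ as disjoint cycles, the cycle lengths are 4, 2, 1, 1.
Since disjoint cycles commute, ord(σ) = lcm(4, 2) = 4.

4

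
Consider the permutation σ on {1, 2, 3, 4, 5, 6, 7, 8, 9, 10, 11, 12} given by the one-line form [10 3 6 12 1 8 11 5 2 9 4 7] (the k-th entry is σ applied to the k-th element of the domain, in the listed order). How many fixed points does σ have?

No element satisfies σ(x) = x, so there are 0 fixed points.

0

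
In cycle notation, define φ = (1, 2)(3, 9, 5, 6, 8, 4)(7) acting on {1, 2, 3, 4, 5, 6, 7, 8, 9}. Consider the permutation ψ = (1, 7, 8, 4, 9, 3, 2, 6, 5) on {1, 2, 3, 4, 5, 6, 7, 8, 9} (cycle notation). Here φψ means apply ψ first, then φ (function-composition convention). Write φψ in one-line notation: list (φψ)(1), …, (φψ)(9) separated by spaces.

7 8 1 5 2 6 4 3 9

For each element, apply ψ then φ: 1 → 7 → 7; 2 → 6 → 8; 3 → 2 → 1; 4 → 9 → 5; 5 → 1 → 2; 6 → 5 → 6; 7 → 8 → 4; 8 → 4 → 3; 9 → 3 → 9.
So φψ in one-line form is 7 8 1 5 2 6 4 3 9.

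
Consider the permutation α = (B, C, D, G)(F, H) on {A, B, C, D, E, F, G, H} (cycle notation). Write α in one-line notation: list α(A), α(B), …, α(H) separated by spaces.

Reading each image from the cycles: A↦A, B↦C, C↦D, D↦G, E↦E, F↦H, G↦B, H↦F.
So the one-line form is A C D G E H B F.

A C D G E H B F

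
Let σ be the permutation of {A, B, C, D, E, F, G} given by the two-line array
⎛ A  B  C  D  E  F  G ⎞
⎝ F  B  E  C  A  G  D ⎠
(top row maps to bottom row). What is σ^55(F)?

Tracing F → G → … returns to F after 6 steps, so F lies in a 6-cycle (A, F, G, D, C, E).
Since the cycle has length 6, σ^55 acts on it the same as σ^1 (55 mod 6 = 1).
Stepping 1 place around the cycle: F → G.

G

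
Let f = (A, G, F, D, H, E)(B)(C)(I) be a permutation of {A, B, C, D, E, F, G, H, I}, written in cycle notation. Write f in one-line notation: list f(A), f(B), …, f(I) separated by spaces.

G B C H A D F E I

Image by image: A↦G, B↦B, C↦C, D↦H, E↦A, F↦D, G↦F, H↦E, I↦I.
So the one-line form is G B C H A D F E I.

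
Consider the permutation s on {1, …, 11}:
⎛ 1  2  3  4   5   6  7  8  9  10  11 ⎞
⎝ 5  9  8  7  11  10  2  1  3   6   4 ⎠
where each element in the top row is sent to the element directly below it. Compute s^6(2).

11

Tracing 2 → 9 → … returns to 2 after 9 steps, so 2 lies in a 9-cycle (1 5 11 4 7 2 9 3 8).
Stepping 6 places around the cycle: 2 → 9 → 3 → 8 → 1 → 5 → 11.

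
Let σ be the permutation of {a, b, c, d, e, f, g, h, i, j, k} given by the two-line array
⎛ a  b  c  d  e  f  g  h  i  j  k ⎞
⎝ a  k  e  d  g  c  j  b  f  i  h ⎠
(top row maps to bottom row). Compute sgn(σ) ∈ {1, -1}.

-1

In disjoint-cycle form the cycle lengths are 6, 3, 1, 1.
A cycle is odd iff its length is even; σ has 1 even-length cycle, so sgn(σ) = (−1)^1 and σ is odd.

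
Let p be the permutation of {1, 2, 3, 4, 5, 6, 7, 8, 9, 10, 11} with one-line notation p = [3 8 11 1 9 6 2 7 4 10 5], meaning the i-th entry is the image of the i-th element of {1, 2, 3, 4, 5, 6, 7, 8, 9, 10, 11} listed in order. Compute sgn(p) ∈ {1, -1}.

In disjoint-cycle form the cycle lengths are 6, 3, 1, 1.
A cycle of length ℓ contributes ℓ−1 transpositions, so p is a product of 5 + 2 = 7 transpositions — odd.

-1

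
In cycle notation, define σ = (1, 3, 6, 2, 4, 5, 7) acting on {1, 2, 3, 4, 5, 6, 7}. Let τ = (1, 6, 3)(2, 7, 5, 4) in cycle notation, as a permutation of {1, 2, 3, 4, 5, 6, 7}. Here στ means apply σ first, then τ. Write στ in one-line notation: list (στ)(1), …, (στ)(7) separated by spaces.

(στ)(x) = τ(σ(x)). Computing each image: τ(σ(1)) = τ(3) = 1, τ(σ(2)) = τ(4) = 2, τ(σ(3)) = τ(6) = 3, τ(σ(4)) = τ(5) = 4, τ(σ(5)) = τ(7) = 5, τ(σ(6)) = τ(2) = 7, τ(σ(7)) = τ(1) = 6.
Hence στ = [1 2 3 4 5 7 6].

1 2 3 4 5 7 6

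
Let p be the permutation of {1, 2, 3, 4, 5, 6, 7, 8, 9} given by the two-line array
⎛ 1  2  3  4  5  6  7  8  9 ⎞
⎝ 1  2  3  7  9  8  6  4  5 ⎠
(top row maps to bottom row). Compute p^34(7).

8

Tracing 7 → 6 → … returns to 7 after 4 steps, so 7 lies in a 4-cycle (4 7 6 8).
Since the cycle has length 4, p^34 acts on it the same as p^2 (34 mod 4 = 2).
Advancing 2 steps from 7: 7 → 6 → 8.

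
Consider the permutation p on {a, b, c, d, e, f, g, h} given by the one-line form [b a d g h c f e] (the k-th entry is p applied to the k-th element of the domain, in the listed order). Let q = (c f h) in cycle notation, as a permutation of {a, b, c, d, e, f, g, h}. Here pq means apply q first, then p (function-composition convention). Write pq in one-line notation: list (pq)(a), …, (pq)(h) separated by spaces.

b a c g h e f d

Chase each element through q then p: a → a → b; b → b → a; c → f → c; d → d → g; e → e → h; f → h → e; g → g → f; h → c → d.
So pq in one-line form is b a c g h e f d.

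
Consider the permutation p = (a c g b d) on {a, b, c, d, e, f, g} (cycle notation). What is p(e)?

e

e does not appear in any cycle of p, so it is a fixed point: p(e) = e.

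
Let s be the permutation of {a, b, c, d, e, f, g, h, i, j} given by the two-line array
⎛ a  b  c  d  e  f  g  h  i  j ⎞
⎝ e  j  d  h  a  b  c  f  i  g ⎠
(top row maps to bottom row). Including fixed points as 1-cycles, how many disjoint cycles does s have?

3

The cycle decomposition is (a, e)(b, j, g, c, d, h, f)(i), which has 3 cycles (counting 1-cycles).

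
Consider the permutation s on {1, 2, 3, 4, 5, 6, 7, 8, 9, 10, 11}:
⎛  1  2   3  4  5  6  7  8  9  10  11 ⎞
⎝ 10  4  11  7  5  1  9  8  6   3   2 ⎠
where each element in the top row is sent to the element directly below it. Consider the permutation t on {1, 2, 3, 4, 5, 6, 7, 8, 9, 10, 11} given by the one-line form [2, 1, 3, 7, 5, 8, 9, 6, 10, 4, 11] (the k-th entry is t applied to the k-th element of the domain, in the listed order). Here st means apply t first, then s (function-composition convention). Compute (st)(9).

(st)(9) = s(t(9)). t(9) = 10, then s(10) = 3. So (st)(9) = 3.

3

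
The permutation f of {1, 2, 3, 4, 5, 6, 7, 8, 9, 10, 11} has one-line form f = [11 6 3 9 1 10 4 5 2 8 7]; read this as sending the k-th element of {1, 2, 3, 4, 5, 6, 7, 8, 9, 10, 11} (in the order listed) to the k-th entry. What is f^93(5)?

Tracing 5 → 1 → … returns to 5 after 10 steps, so 5 lies in a 10-cycle (1 11 7 4 9 2 6 10 8 5).
Powers repeat with period 10 on this cycle, and 93 mod 10 = 3, so f^93(5) = f^3(5).
Stepping 3 places around the cycle: 5 → 1 → 11 → 7.

7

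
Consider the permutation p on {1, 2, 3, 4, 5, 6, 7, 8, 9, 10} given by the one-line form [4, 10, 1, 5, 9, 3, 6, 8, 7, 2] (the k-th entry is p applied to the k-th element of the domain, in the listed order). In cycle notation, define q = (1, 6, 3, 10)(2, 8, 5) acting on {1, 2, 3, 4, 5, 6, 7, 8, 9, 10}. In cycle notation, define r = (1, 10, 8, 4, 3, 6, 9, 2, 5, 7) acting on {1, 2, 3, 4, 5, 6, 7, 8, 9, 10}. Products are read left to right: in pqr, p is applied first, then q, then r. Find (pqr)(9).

Apply the permutations in order: p(9) = 7, then q(7) = 7, then r(7) = 1. So (pqr)(9) = 1.

1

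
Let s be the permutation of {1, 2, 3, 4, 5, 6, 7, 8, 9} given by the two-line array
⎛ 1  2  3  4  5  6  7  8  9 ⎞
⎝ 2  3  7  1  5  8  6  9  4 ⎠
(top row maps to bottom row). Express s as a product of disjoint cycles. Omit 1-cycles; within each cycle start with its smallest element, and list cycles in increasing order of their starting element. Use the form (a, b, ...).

Iterating s from 1 gives 1 → 2 → 3 → 7 → 6 → 8 → 9 → 4 → 1; that is the 8-cycle (1, 2, 3, 7, 6, 8, 9, 4).
Continuing from each remaining unvisited element yields (1, 2, 3, 7, 6, 8, 9, 4).

(1, 2, 3, 7, 6, 8, 9, 4)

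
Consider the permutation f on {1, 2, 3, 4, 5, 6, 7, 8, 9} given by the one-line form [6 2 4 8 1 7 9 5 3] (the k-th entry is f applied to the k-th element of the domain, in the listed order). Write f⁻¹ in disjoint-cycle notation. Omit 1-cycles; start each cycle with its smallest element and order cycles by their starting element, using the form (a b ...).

First write f in disjoint cycles: (1 6 7 9 3 4 8 5).
Reversing each cycle (and rotating so the smallest element leads) gives f⁻¹ = (1 5 8 4 3 9 7 6).

(1 5 8 4 3 9 7 6)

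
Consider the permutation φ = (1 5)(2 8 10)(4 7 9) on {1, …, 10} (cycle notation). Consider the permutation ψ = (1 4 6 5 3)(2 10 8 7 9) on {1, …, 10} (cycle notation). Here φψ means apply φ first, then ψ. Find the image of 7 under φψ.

(φψ)(7) = ψ(φ(7)). φ(7) = 9, then ψ(9) = 2. So (φψ)(7) = 2.

2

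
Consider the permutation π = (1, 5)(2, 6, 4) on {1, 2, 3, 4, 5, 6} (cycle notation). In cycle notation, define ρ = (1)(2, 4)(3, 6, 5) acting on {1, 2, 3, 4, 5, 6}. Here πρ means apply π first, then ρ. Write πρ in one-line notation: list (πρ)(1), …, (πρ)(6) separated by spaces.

3 5 6 4 1 2

Chase each element through π then ρ: 1 → 5 → 3; 2 → 6 → 5; 3 → 3 → 6; 4 → 2 → 4; 5 → 1 → 1; 6 → 4 → 2.
Collecting the images, πρ = [3 5 6 4 1 2].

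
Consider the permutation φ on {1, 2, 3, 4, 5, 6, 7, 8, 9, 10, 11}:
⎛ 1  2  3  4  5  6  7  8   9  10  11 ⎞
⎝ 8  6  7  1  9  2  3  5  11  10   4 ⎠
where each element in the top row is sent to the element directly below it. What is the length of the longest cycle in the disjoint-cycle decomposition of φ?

6

Decomposing into disjoint cycles gives (1 8 5 9 11 4)(2 6)(3 7); the longest has length 6.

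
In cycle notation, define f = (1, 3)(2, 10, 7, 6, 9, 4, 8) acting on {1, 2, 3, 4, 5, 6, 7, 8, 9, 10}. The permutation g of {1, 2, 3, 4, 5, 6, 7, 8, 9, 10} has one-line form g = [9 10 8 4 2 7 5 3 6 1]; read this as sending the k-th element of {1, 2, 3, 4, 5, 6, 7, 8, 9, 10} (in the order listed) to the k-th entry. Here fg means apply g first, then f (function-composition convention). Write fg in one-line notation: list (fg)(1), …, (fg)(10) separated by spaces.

Chase each element through g then f: 1 → 9 → 4; 2 → 10 → 7; 3 → 8 → 2; 4 → 4 → 8; 5 → 2 → 10; 6 → 7 → 6; 7 → 5 → 5; 8 → 3 → 1; 9 → 6 → 9; 10 → 1 → 3.
Collecting the images, fg = [4 7 2 8 10 6 5 1 9 3].

4 7 2 8 10 6 5 1 9 3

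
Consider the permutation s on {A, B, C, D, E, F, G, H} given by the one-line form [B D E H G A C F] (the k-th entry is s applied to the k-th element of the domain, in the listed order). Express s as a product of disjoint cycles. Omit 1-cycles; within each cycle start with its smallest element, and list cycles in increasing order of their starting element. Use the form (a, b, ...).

(A, B, D, H, F)(C, E, G)

Start at A and follow images: A → B → D → H → F → A, giving the cycle (A, B, D, H, F).
Continuing from each remaining unvisited element yields (A, B, D, H, F)(C, E, G).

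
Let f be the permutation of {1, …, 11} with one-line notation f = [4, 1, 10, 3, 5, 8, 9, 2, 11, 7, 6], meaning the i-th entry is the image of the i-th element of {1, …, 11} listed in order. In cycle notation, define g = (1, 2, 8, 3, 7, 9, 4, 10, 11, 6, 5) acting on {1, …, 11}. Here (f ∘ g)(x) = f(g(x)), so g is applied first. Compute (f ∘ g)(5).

First apply g: g(5) = 1, then f(1) = 4. Thus (f ∘ g)(5) = 4.

4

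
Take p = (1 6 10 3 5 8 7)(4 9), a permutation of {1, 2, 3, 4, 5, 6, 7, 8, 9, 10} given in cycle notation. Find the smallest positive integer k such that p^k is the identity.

14

The cycle type of p is (7, 2, 1).
The order of p is the least common multiple of its cycle lengths: lcm(7, 2) = 14.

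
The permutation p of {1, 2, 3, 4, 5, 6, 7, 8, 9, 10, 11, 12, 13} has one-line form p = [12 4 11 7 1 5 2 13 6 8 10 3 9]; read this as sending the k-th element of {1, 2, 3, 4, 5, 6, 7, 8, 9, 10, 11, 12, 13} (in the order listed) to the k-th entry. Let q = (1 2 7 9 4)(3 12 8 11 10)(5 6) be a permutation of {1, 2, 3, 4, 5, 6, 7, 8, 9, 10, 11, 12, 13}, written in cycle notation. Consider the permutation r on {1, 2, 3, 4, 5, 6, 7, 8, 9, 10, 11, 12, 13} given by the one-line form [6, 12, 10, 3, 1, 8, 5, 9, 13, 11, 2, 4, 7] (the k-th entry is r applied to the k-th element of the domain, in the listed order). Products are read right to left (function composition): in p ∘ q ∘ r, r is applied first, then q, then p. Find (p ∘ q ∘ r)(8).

Apply the permutations in order: r(8) = 9, then q(9) = 4, then p(4) = 7. So (p ∘ q ∘ r)(8) = 7.

7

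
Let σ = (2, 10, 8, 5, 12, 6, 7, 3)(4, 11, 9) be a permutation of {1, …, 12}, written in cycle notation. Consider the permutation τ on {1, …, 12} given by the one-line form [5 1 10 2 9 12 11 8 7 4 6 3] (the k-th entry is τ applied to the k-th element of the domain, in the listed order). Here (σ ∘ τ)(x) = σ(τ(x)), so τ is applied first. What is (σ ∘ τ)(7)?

First apply τ: τ(7) = 11, then σ(11) = 9. Thus (σ ∘ τ)(7) = 9.

9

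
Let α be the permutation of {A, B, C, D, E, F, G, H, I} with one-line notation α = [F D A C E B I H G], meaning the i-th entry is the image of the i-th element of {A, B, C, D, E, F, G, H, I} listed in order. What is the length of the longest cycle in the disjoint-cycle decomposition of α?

Decomposing into disjoint cycles gives (A, F, B, D, C)(G, I); the longest has length 5.

5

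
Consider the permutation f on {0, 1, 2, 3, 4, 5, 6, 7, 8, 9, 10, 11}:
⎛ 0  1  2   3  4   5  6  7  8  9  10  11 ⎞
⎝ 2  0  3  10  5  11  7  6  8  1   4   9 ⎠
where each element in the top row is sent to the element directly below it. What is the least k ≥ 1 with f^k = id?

18

Decomposing into disjoint cycles gives cycle lengths 9, 2, 1.
The order of f is the least common multiple of its cycle lengths: lcm(9, 2) = 18.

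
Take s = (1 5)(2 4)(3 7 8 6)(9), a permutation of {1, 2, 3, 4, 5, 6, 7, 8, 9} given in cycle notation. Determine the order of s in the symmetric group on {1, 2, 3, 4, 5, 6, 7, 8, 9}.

4

The cycle type of s is (4, 2, 2, 1).
The order of s is the least common multiple of its cycle lengths: lcm(4, 2, 2) = 4.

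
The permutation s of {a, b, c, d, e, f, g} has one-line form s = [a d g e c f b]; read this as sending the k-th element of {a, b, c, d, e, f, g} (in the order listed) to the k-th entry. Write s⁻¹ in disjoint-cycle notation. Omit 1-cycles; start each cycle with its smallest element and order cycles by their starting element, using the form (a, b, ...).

(b, g, c, e, d)

The cycle decomposition of s is (b, d, e, c, g).
Reversing each cycle (and rotating so the smallest element leads) gives s⁻¹ = (b, g, c, e, d).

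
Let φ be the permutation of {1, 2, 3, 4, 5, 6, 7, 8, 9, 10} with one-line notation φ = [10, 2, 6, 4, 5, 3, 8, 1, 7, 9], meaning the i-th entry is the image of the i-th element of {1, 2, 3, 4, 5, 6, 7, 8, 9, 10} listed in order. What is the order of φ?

Decomposing into disjoint cycles gives cycle lengths 5, 2, 1, 1, 1.
Since disjoint cycles commute, ord(φ) = lcm(5, 2) = 10.

10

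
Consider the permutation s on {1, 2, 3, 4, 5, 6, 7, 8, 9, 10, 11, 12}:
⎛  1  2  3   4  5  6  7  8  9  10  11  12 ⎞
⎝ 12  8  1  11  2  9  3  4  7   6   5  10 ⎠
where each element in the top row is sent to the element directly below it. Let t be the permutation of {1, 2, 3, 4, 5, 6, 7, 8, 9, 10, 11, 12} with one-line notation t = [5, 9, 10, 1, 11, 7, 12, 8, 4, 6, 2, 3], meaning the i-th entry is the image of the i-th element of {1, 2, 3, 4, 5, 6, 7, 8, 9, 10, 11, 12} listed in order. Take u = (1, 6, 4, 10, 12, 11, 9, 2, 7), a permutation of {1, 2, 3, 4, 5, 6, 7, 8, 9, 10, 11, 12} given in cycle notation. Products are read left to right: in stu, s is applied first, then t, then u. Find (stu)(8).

6

(stu)(8) = u(t(s(8))). s(8) = 4, then t(4) = 1, then u(1) = 6, so the result is 6.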